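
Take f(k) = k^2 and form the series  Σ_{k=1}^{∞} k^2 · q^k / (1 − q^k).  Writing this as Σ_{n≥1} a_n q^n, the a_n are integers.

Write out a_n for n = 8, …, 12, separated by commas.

[q^8] f(8)=64,f(4)=16,f(2)=4,f(1)=1 ⇒ 85
q^9  k|9↦f(k): 9:81 3:9 1:1  a_9=91
q^10  k|10↦f(k): 10:100 5:25 2:4 1:1  a_10=130
[q^11] f(1)=1,f(11)=121 ⇒ 122
n=12: 12·1 6·2 4·3 3·4 2·6 1·12  f→[144+36+16+9+4+1]=210

85, 91, 130, 122, 210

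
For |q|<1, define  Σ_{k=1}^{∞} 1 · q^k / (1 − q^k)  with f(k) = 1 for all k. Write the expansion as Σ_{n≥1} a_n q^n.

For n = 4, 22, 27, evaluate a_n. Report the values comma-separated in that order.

3, 4, 4

d|4:{1,2,4}  Σf=1+1+1=3
d|22:{22,11,2,1}  Σf=1+1+1+1=4
d|27:{1,3,9,27}  Σf=1+1+1+1=4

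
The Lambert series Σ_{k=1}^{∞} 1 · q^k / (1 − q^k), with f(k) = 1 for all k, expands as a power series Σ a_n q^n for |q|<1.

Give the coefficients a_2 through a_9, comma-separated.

n=2: 1·2 2·1  f→[1+1]=2
q^3  k|3↦f(k): 3:1 1:1  a_3=2
q^4  k|4↦f(k): 4:1 2:1 1:1  a_4=3
d|5:{1,5}  Σf=1+1=2
d|6:{1,2,3,6}  Σf=1+1+1+1=4
[q^7] f(1)=1,f(7)=1 ⇒ 2
[q^8] f(1)=1,f(2)=1,f(4)=1,f(8)=1 ⇒ 4
n=9: 9·1 3·3 1·9  f→[1+1+1]=3

2, 2, 3, 2, 4, 2, 4, 3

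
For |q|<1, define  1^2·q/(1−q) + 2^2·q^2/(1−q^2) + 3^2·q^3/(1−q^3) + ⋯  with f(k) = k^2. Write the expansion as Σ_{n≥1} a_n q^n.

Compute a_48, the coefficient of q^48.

n=48: 1·48 2·24 3·16 4·12 6·8 8·6 12·4 16·3 24·2 48·1  f→[1+4+9+16+36+64+144+256+576+2304]=3410

a_48 = 3410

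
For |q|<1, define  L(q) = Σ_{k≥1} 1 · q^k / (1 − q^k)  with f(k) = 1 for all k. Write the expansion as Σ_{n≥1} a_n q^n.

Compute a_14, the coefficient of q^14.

d|14:{1,2,7,14}  Σf=1+1+1+1=4

a_14 = 4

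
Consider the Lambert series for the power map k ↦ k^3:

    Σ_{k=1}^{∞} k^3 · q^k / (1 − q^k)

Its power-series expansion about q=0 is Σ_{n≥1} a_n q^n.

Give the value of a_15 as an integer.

q^15  k|15↦f(k): 15:3375 5:125 3:27 1:1  a_15=3528

a_15 = 3528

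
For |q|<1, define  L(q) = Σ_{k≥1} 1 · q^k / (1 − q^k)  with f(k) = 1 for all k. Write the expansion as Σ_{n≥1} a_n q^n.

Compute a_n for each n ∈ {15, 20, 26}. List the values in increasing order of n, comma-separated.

d|15:{15,5,3,1}  Σf=1+1+1+1=4
d|20:{1,2,4,5,10,20}  Σf=1+1+1+1+1+1=6
d|26:{26,13,2,1}  Σf=1+1+1+1=4

4, 6, 4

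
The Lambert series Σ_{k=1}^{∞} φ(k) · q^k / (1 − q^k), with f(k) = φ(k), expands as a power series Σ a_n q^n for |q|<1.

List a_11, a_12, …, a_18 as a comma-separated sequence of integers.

d|11:{1,11}  Σφ=1+10=11
[q^12] φ(1)=1,φ(2)=1,φ(3)=2,φ(4)=2,φ(6)=2,φ(12)=4 ⇒ 12
d|13:{13,1}  Σφ=12+1=13
d|14:{1,2,7,14}  Σφ=1+1+6+6=14
n=15: 15·1 5·3 3·5 1·15  φ→[8+4+2+1]=15
q^16  k|16↦φ(k): 16:8 8:4 4:2 2:1 1:1  a_16=16
q^17  k|17↦φ(k): 17:16 1:1  a_17=17
n=18: 18·1 9·2 6·3 3·6 2·9 1·18  φ→[6+6+2+2+1+1]=18

11, 12, 13, 14, 15, 16, 17, 18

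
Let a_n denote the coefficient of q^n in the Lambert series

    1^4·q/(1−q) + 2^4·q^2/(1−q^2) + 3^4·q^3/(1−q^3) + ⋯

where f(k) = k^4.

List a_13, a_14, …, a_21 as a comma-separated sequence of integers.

28562, 40834, 51332, 69905, 83522, 112931, 130322, 170898, 196964

q^13  k|13↦f(k): 13:28561 1:1  a_13=28562
n=14: 1·14 2·7 7·2 14·1  f→[1+16+2401+38416]=40834
q^15  k|15↦f(k): 15:50625 5:625 3:81 1:1  a_15=51332
[q^16] f(1)=1,f(2)=16,f(4)=256,f(8)=4096,f(16)=65536 ⇒ 69905
n=17: 17·1 1·17  f→[83521+1]=83522
d|18:{18,9,6,3,2,1}  Σf=104976+6561+1296+81+16+1=112931
q^19  k|19↦f(k): 19:130321 1:1  a_19=130322
[q^20] f(1)=1,f(2)=16,f(4)=256,f(5)=625,f(10)=10000,f(20)=160000 ⇒ 170898
n=21: 1·21 3·7 7·3 21·1  f→[1+81+2401+194481]=196964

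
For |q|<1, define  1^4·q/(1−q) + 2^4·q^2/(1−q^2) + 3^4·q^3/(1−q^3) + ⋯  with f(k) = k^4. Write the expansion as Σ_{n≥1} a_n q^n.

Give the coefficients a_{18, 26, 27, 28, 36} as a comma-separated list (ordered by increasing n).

n=18: 18·1 9·2 6·3 3·6 2·9 1·18  f→[104976+6561+1296+81+16+1]=112931
[q^26] f(26)=456976,f(13)=28561,f(2)=16,f(1)=1 ⇒ 485554
[q^27] f(27)=531441,f(9)=6561,f(3)=81,f(1)=1 ⇒ 538084
q^28  k|28↦f(k): 1:1 2:16 4:256 7:2401 14:38416 28:614656  a_28=655746
q^36  k|36↦f(k): 1:1 2:16 3:81 4:256 6:1296 9:6561 12:20736 18:104976 36:1679616  a_36=1813539

112931, 485554, 538084, 655746, 1813539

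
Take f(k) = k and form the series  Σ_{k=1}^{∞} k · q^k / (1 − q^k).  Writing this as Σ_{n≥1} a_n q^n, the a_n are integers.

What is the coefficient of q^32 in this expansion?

a_32 = 63

q^32  k|32↦f(k): 32:32 16:16 8:8 4:4 2:2 1:1  a_32=63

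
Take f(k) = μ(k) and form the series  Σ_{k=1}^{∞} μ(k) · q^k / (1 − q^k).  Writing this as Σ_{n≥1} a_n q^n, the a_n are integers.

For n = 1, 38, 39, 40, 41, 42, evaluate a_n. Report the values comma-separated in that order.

1, 0, 0, 0, 0, 0

n=1: 1·1  μ→[1]=1
q^38  k|38↦μ(k): 38:1 19:-1 2:-1 1:1  a_38=0
d|39:{1,3,13,39}  Σμ=1+(-1)+(-1)+1=0
q^40  k|40↦μ(k): 1:1 2:-1 4:0 5:-1 8:0 10:1 20:0 40:0  a_40=0
d|41:{41,1}  Σμ=(-1)+1=0
d|42:{42,21,14,7,6,3,2,1}  Σμ=(-1)+1+1+(-1)+1+(-1)+(-1)+1=0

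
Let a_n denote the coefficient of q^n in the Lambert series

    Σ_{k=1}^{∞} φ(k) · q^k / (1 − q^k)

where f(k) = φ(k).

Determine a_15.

d|15:{1,3,5,15}  Σφ=1+2+4+8=15

a_15 = 15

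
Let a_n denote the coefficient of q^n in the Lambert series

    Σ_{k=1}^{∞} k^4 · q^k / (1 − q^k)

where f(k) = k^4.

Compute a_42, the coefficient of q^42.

[q^42] f(1)=1,f(2)=16,f(3)=81,f(6)=1296,f(7)=2401,f(14)=38416,f(21)=194481,f(42)=3111696 ⇒ 3348388

a_42 = 3348388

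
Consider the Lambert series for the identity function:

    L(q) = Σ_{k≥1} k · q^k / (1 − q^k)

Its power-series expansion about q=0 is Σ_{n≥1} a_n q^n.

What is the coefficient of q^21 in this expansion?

a_21 = 32

[q^21] f(21)=21,f(7)=7,f(3)=3,f(1)=1 ⇒ 32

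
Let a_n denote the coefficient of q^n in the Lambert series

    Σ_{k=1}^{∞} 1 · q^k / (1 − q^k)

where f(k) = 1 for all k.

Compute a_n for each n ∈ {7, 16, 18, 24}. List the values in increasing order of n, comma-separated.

[q^7] f(7)=1,f(1)=1 ⇒ 2
[q^16] f(16)=1,f(8)=1,f(4)=1,f(2)=1,f(1)=1 ⇒ 5
n=18: 18·1 9·2 6·3 3·6 2·9 1·18  f→[1+1+1+1+1+1]=6
d|24:{1,2,3,4,6,8,12,24}  Σf=1+1+1+1+1+1+1+1=8

2, 5, 6, 8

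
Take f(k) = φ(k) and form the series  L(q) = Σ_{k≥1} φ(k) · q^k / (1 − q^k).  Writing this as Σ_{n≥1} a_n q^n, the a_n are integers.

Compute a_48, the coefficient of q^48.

d|48:{48,24,16,12,8,6,4,3,2,1}  Σφ=16+8+8+4+4+2+2+2+1+1=48

a_48 = 48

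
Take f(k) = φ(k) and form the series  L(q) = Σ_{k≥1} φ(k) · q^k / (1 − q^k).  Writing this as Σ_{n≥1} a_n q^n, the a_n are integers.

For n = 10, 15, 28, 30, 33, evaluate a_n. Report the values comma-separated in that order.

q^10  k|10↦φ(k): 10:4 5:4 2:1 1:1  a_10=10
[q^15] φ(1)=1,φ(3)=2,φ(5)=4,φ(15)=8 ⇒ 15
n=28: 28·1 14·2 7·4 4·7 2·14 1·28  φ→[12+6+6+2+1+1]=28
[q^30] φ(30)=8,φ(15)=8,φ(10)=4,φ(6)=2,φ(5)=4,φ(3)=2,φ(2)=1,φ(1)=1 ⇒ 30
[q^33] φ(1)=1,φ(3)=2,φ(11)=10,φ(33)=20 ⇒ 33

10, 15, 28, 30, 33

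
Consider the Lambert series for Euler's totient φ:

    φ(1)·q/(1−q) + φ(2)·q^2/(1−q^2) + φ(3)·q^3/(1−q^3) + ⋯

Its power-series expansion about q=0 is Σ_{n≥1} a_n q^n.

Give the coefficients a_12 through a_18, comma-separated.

q^12  k|12↦φ(k): 1:1 2:1 3:2 4:2 6:2 12:4  a_12=12
d|13:{13,1}  Σφ=12+1=13
q^14  k|14↦φ(k): 1:1 2:1 7:6 14:6  a_14=14
d|15:{1,3,5,15}  Σφ=1+2+4+8=15
d|16:{16,8,4,2,1}  Σφ=8+4+2+1+1=16
[q^17] φ(1)=1,φ(17)=16 ⇒ 17
d|18:{18,9,6,3,2,1}  Σφ=6+6+2+2+1+1=18

12, 13, 14, 15, 16, 17, 18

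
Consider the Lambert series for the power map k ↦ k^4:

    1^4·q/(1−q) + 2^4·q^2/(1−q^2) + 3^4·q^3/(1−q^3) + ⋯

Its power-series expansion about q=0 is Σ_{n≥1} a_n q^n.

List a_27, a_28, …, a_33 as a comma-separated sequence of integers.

d|27:{27,9,3,1}  Σf=531441+6561+81+1=538084
n=28: 28·1 14·2 7·4 4·7 2·14 1·28  f→[614656+38416+2401+256+16+1]=655746
d|29:{1,29}  Σf=1+707281=707282
n=30: 1·30 2·15 3·10 5·6 6·5 10·3 15·2 30·1  f→[1+16+81+625+1296+10000+50625+810000]=872644
[q^31] f(31)=923521,f(1)=1 ⇒ 923522
n=32: 32·1 16·2 8·4 4·8 2·16 1·32  f→[1048576+65536+4096+256+16+1]=1118481
n=33: 1·33 3·11 11·3 33·1  f→[1+81+14641+1185921]=1200644

538084, 655746, 707282, 872644, 923522, 1118481, 1200644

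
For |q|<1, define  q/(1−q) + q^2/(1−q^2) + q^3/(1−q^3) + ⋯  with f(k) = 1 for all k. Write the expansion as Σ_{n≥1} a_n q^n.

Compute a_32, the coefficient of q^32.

a_32 = 6

q^32  k|32↦f(k): 32:1 16:1 8:1 4:1 2:1 1:1  a_32=6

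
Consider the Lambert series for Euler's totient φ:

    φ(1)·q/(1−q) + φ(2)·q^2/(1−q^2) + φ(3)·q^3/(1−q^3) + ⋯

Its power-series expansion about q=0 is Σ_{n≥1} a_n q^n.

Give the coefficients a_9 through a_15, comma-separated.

n=9: 9·1 3·3 1·9  φ→[6+2+1]=9
n=10: 10·1 5·2 2·5 1·10  φ→[4+4+1+1]=10
q^11  k|11↦φ(k): 1:1 11:10  a_11=11
d|12:{12,6,4,3,2,1}  Σφ=4+2+2+2+1+1=12
q^13  k|13↦φ(k): 1:1 13:12  a_13=13
q^14  k|14↦φ(k): 1:1 2:1 7:6 14:6  a_14=14
n=15: 15·1 5·3 3·5 1·15  φ→[8+4+2+1]=15

9, 10, 11, 12, 13, 14, 15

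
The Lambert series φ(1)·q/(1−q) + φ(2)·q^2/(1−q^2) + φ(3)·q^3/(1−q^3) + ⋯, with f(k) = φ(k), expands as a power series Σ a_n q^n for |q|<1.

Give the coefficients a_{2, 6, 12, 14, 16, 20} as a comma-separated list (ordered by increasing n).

q^2  k|2↦φ(k): 1:1 2:1  a_2=2
d|6:{6,3,2,1}  Σφ=2+2+1+1=6
n=12: 1·12 2·6 3·4 4·3 6·2 12·1  φ→[1+1+2+2+2+4]=12
n=14: 14·1 7·2 2·7 1·14  φ→[6+6+1+1]=14
q^16  k|16↦φ(k): 1:1 2:1 4:2 8:4 16:8  a_16=16
[q^20] φ(20)=8,φ(10)=4,φ(5)=4,φ(4)=2,φ(2)=1,φ(1)=1 ⇒ 20

2, 6, 12, 14, 16, 20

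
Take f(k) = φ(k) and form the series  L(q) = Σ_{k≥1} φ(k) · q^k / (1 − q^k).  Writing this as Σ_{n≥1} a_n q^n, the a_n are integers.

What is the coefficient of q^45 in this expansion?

[q^45] φ(1)=1,φ(3)=2,φ(5)=4,φ(9)=6,φ(15)=8,φ(45)=24 ⇒ 45

a_45 = 45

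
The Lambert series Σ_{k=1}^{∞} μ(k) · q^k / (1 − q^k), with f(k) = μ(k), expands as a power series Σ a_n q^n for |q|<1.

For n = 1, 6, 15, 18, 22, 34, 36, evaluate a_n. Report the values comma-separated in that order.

1, 0, 0, 0, 0, 0, 0

[q^1] μ(1)=1 ⇒ 1
q^6  k|6↦μ(k): 1:1 2:-1 3:-1 6:1  a_6=0
q^15  k|15↦μ(k): 15:1 5:-1 3:-1 1:1  a_15=0
d|18:{1,2,3,6,9,18}  Σμ=1+(-1)+(-1)+1+0+0=0
q^22  k|22↦μ(k): 22:1 11:-1 2:-1 1:1  a_22=0
d|34:{1,2,17,34}  Σμ=1+(-1)+(-1)+1=0
n=36: 36·1 18·2 12·3 9·4 6·6 4·9 3·12 2·18 1·36  μ→[0+0+0+0+1+0+(-1)+(-1)+1]=0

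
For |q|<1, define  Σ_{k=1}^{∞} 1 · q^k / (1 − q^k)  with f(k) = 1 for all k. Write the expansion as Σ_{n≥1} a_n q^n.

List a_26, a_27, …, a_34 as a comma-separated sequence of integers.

[q^26] f(26)=1,f(13)=1,f(2)=1,f(1)=1 ⇒ 4
n=27: 1·27 3·9 9·3 27·1  f→[1+1+1+1]=4
n=28: 1·28 2·14 4·7 7·4 14·2 28·1  f→[1+1+1+1+1+1]=6
q^29  k|29↦f(k): 29:1 1:1  a_29=2
d|30:{1,2,3,5,6,10,15,30}  Σf=1+1+1+1+1+1+1+1=8
q^31  k|31↦f(k): 31:1 1:1  a_31=2
d|32:{1,2,4,8,16,32}  Σf=1+1+1+1+1+1=6
n=33: 33·1 11·3 3·11 1·33  f→[1+1+1+1]=4
q^34  k|34↦f(k): 34:1 17:1 2:1 1:1  a_34=4

4, 4, 6, 2, 8, 2, 6, 4, 4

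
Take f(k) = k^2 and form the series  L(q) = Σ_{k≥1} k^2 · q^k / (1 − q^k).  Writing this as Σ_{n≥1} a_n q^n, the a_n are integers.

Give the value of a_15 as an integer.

q^15  k|15↦f(k): 15:225 5:25 3:9 1:1  a_15=260

a_15 = 260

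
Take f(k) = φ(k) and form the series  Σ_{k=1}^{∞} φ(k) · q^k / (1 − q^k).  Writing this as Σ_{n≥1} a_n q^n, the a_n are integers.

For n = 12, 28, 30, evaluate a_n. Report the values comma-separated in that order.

d|12:{1,2,3,4,6,12}  Σφ=1+1+2+2+2+4=12
n=28: 1·28 2·14 4·7 7·4 14·2 28·1  φ→[1+1+2+6+6+12]=28
[q^30] φ(30)=8,φ(15)=8,φ(10)=4,φ(6)=2,φ(5)=4,φ(3)=2,φ(2)=1,φ(1)=1 ⇒ 30

12, 28, 30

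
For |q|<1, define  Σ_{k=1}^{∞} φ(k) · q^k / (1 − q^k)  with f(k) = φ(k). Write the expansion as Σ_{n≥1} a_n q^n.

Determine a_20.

q^20  k|20↦φ(k): 1:1 2:1 4:2 5:4 10:4 20:8  a_20=20

a_20 = 20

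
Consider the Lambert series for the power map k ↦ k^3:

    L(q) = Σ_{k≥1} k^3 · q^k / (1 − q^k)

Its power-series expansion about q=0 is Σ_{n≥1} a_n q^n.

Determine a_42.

d|42:{42,21,14,7,6,3,2,1}  Σf=74088+9261+2744+343+216+27+8+1=86688

a_42 = 86688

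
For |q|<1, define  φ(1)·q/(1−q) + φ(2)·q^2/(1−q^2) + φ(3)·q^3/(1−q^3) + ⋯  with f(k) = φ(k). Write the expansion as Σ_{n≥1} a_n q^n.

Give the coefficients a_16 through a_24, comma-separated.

n=16: 1·16 2·8 4·4 8·2 16·1  φ→[1+1+2+4+8]=16
[q^17] φ(1)=1,φ(17)=16 ⇒ 17
q^18  k|18↦φ(k): 18:6 9:6 6:2 3:2 2:1 1:1  a_18=18
q^19  k|19↦φ(k): 19:18 1:1  a_19=19
q^20  k|20↦φ(k): 20:8 10:4 5:4 4:2 2:1 1:1  a_20=20
[q^21] φ(1)=1,φ(3)=2,φ(7)=6,φ(21)=12 ⇒ 21
n=22: 22·1 11·2 2·11 1·22  φ→[10+10+1+1]=22
n=23: 23·1 1·23  φ→[22+1]=23
q^24  k|24↦φ(k): 1:1 2:1 3:2 4:2 6:2 8:4 12:4 24:8  a_24=24

16, 17, 18, 19, 20, 21, 22, 23, 24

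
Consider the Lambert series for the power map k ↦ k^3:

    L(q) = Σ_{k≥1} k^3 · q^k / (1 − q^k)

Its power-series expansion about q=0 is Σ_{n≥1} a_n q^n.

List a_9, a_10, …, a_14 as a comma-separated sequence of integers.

757, 1134, 1332, 2044, 2198, 3096

n=9: 1·9 3·3 9·1  f→[1+27+729]=757
d|10:{10,5,2,1}  Σf=1000+125+8+1=1134
[q^11] f(1)=1,f(11)=1331 ⇒ 1332
q^12  k|12↦f(k): 1:1 2:8 3:27 4:64 6:216 12:1728  a_12=2044
[q^13] f(13)=2197,f(1)=1 ⇒ 2198
d|14:{14,7,2,1}  Σf=2744+343+8+1=3096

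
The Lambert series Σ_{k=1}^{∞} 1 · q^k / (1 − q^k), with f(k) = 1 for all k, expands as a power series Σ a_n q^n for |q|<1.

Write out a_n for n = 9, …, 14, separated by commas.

[q^9] f(9)=1,f(3)=1,f(1)=1 ⇒ 3
[q^10] f(10)=1,f(5)=1,f(2)=1,f(1)=1 ⇒ 4
q^11  k|11↦f(k): 11:1 1:1  a_11=2
n=12: 12·1 6·2 4·3 3·4 2·6 1·12  f→[1+1+1+1+1+1]=6
d|13:{1,13}  Σf=1+1=2
d|14:{1,2,7,14}  Σf=1+1+1+1=4

3, 4, 2, 6, 2, 4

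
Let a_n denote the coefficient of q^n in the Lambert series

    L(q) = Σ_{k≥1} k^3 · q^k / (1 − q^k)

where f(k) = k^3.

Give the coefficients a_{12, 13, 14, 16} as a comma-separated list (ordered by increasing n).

2044, 2198, 3096, 4681

[q^12] f(12)=1728,f(6)=216,f(4)=64,f(3)=27,f(2)=8,f(1)=1 ⇒ 2044
n=13: 13·1 1·13  f→[2197+1]=2198
n=14: 1·14 2·7 7·2 14·1  f→[1+8+343+2744]=3096
n=16: 16·1 8·2 4·4 2·8 1·16  f→[4096+512+64+8+1]=4681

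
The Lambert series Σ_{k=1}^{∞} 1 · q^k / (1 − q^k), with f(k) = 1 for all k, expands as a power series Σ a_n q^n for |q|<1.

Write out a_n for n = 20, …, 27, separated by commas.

6, 4, 4, 2, 8, 3, 4, 4

[q^20] f(1)=1,f(2)=1,f(4)=1,f(5)=1,f(10)=1,f(20)=1 ⇒ 6
[q^21] f(21)=1,f(7)=1,f(3)=1,f(1)=1 ⇒ 4
q^22  k|22↦f(k): 1:1 2:1 11:1 22:1  a_22=4
q^23  k|23↦f(k): 23:1 1:1  a_23=2
[q^24] f(24)=1,f(12)=1,f(8)=1,f(6)=1,f(4)=1,f(3)=1,f(2)=1,f(1)=1 ⇒ 8
d|25:{1,5,25}  Σf=1+1+1=3
n=26: 26·1 13·2 2·13 1·26  f→[1+1+1+1]=4
n=27: 1·27 3·9 9·3 27·1  f→[1+1+1+1]=4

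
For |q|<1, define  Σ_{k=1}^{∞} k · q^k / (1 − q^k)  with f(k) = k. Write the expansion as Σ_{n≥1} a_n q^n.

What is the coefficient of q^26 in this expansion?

q^26  k|26↦f(k): 1:1 2:2 13:13 26:26  a_26=42

a_26 = 42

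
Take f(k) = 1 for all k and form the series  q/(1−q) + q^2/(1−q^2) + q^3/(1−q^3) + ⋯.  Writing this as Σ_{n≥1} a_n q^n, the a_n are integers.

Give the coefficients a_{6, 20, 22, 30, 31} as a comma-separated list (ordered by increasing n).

4, 6, 4, 8, 2

[q^6] f(1)=1,f(2)=1,f(3)=1,f(6)=1 ⇒ 4
n=20: 1·20 2·10 4·5 5·4 10·2 20·1  f→[1+1+1+1+1+1]=6
q^22  k|22↦f(k): 1:1 2:1 11:1 22:1  a_22=4
[q^30] f(1)=1,f(2)=1,f(3)=1,f(5)=1,f(6)=1,f(10)=1,f(15)=1,f(30)=1 ⇒ 8
[q^31] f(1)=1,f(31)=1 ⇒ 2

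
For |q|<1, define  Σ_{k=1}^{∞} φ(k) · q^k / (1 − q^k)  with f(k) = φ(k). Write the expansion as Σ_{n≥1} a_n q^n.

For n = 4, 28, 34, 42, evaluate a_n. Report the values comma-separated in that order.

q^4  k|4↦φ(k): 4:2 2:1 1:1  a_4=4
d|28:{1,2,4,7,14,28}  Σφ=1+1+2+6+6+12=28
[q^34] φ(34)=16,φ(17)=16,φ(2)=1,φ(1)=1 ⇒ 34
[q^42] φ(1)=1,φ(2)=1,φ(3)=2,φ(6)=2,φ(7)=6,φ(14)=6,φ(21)=12,φ(42)=12 ⇒ 42

4, 28, 34, 42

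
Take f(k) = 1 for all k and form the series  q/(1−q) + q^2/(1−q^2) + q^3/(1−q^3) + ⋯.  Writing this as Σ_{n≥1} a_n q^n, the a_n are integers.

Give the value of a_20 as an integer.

q^20  k|20↦f(k): 1:1 2:1 4:1 5:1 10:1 20:1  a_20=6

a_20 = 6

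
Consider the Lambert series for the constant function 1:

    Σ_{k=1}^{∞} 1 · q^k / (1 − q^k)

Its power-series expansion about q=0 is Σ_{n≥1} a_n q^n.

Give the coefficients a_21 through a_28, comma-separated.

q^21  k|21↦f(k): 21:1 7:1 3:1 1:1  a_21=4
q^22  k|22↦f(k): 1:1 2:1 11:1 22:1  a_22=4
n=23: 1·23 23·1  f→[1+1]=2
[q^24] f(1)=1,f(2)=1,f(3)=1,f(4)=1,f(6)=1,f(8)=1,f(12)=1,f(24)=1 ⇒ 8
d|25:{25,5,1}  Σf=1+1+1=3
[q^26] f(1)=1,f(2)=1,f(13)=1,f(26)=1 ⇒ 4
q^27  k|27↦f(k): 1:1 3:1 9:1 27:1  a_27=4
q^28  k|28↦f(k): 28:1 14:1 7:1 4:1 2:1 1:1  a_28=6

4, 4, 2, 8, 3, 4, 4, 6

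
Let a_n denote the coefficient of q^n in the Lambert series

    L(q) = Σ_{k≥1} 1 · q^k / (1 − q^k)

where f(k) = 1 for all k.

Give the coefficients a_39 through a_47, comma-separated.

4, 8, 2, 8, 2, 6, 6, 4, 2

d|39:{39,13,3,1}  Σf=1+1+1+1=4
[q^40] f(40)=1,f(20)=1,f(10)=1,f(8)=1,f(5)=1,f(4)=1,f(2)=1,f(1)=1 ⇒ 8
q^41  k|41↦f(k): 41:1 1:1  a_41=2
q^42  k|42↦f(k): 42:1 21:1 14:1 7:1 6:1 3:1 2:1 1:1  a_42=8
n=43: 1·43 43·1  f→[1+1]=2
n=44: 44·1 22·2 11·4 4·11 2·22 1·44  f→[1+1+1+1+1+1]=6
q^45  k|45↦f(k): 1:1 3:1 5:1 9:1 15:1 45:1  a_45=6
q^46  k|46↦f(k): 46:1 23:1 2:1 1:1  a_46=4
[q^47] f(1)=1,f(47)=1 ⇒ 2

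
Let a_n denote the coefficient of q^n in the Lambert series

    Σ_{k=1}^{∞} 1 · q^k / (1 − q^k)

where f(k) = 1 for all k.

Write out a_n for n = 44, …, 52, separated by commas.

6, 6, 4, 2, 10, 3, 6, 4, 6

n=44: 1·44 2·22 4·11 11·4 22·2 44·1  f→[1+1+1+1+1+1]=6
[q^45] f(45)=1,f(15)=1,f(9)=1,f(5)=1,f(3)=1,f(1)=1 ⇒ 6
q^46  k|46↦f(k): 1:1 2:1 23:1 46:1  a_46=4
q^47  k|47↦f(k): 47:1 1:1  a_47=2
q^48  k|48↦f(k): 48:1 24:1 16:1 12:1 8:1 6:1 4:1 3:1 2:1 1:1  a_48=10
[q^49] f(1)=1,f(7)=1,f(49)=1 ⇒ 3
d|50:{50,25,10,5,2,1}  Σf=1+1+1+1+1+1=6
[q^51] f(1)=1,f(3)=1,f(17)=1,f(51)=1 ⇒ 4
n=52: 52·1 26·2 13·4 4·13 2·26 1·52  f→[1+1+1+1+1+1]=6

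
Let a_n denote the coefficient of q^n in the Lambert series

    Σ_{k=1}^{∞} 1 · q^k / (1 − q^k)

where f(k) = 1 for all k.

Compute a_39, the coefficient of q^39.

a_39 = 4

q^39  k|39↦f(k): 1:1 3:1 13:1 39:1  a_39=4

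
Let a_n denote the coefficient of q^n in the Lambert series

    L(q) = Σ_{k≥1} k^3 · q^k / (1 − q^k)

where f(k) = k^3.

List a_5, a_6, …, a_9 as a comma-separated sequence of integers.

126, 252, 344, 585, 757

n=5: 1·5 5·1  f→[1+125]=126
n=6: 6·1 3·2 2·3 1·6  f→[216+27+8+1]=252
d|7:{1,7}  Σf=1+343=344
d|8:{8,4,2,1}  Σf=512+64+8+1=585
n=9: 9·1 3·3 1·9  f→[729+27+1]=757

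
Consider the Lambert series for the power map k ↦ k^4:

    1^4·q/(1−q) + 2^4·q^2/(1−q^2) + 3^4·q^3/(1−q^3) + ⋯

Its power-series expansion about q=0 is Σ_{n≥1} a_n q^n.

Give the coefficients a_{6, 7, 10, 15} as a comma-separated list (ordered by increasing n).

1394, 2402, 10642, 51332

d|6:{6,3,2,1}  Σf=1296+81+16+1=1394
q^7  k|7↦f(k): 7:2401 1:1  a_7=2402
q^10  k|10↦f(k): 1:1 2:16 5:625 10:10000  a_10=10642
q^15  k|15↦f(k): 1:1 3:81 5:625 15:50625  a_15=51332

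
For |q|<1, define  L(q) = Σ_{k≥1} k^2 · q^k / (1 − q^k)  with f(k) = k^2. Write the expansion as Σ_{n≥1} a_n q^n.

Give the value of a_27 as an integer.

[q^27] f(1)=1,f(3)=9,f(9)=81,f(27)=729 ⇒ 820

a_27 = 820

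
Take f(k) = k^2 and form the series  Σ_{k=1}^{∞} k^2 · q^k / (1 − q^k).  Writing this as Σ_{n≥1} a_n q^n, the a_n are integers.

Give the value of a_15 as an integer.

q^15  k|15↦f(k): 1:1 3:9 5:25 15:225  a_15=260

a_15 = 260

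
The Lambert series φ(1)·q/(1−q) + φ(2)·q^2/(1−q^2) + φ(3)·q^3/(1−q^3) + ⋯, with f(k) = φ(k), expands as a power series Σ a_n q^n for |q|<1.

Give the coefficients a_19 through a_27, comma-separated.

q^19  k|19↦φ(k): 1:1 19:18  a_19=19
d|20:{1,2,4,5,10,20}  Σφ=1+1+2+4+4+8=20
[q^21] φ(21)=12,φ(7)=6,φ(3)=2,φ(1)=1 ⇒ 21
[q^22] φ(1)=1,φ(2)=1,φ(11)=10,φ(22)=10 ⇒ 22
d|23:{23,1}  Σφ=22+1=23
q^24  k|24↦φ(k): 24:8 12:4 8:4 6:2 4:2 3:2 2:1 1:1  a_24=24
n=25: 25·1 5·5 1·25  φ→[20+4+1]=25
q^26  k|26↦φ(k): 1:1 2:1 13:12 26:12  a_26=26
[q^27] φ(27)=18,φ(9)=6,φ(3)=2,φ(1)=1 ⇒ 27

19, 20, 21, 22, 23, 24, 25, 26, 27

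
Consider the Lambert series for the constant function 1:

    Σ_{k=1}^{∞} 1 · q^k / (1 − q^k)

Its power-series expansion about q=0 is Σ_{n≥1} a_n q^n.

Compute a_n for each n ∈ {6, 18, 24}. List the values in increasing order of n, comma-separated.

q^6  k|6↦f(k): 6:1 3:1 2:1 1:1  a_6=4
d|18:{18,9,6,3,2,1}  Σf=1+1+1+1+1+1=6
q^24  k|24↦f(k): 24:1 12:1 8:1 6:1 4:1 3:1 2:1 1:1  a_24=8

4, 6, 8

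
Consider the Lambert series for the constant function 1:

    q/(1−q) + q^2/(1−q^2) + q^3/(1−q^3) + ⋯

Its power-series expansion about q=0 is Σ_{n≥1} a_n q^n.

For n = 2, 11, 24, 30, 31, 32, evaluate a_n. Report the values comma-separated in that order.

2, 2, 8, 8, 2, 6

n=2: 1·2 2·1  f→[1+1]=2
[q^11] f(1)=1,f(11)=1 ⇒ 2
q^24  k|24↦f(k): 24:1 12:1 8:1 6:1 4:1 3:1 2:1 1:1  a_24=8
d|30:{30,15,10,6,5,3,2,1}  Σf=1+1+1+1+1+1+1+1=8
[q^31] f(1)=1,f(31)=1 ⇒ 2
[q^32] f(1)=1,f(2)=1,f(4)=1,f(8)=1,f(16)=1,f(32)=1 ⇒ 6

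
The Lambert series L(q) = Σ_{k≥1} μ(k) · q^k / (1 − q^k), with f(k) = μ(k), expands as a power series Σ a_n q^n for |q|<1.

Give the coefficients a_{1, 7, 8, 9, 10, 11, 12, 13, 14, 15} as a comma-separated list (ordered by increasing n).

n=1: 1·1  μ→[1]=1
q^7  k|7↦μ(k): 1:1 7:-1  a_7=0
[q^8] μ(8)=0,μ(4)=0,μ(2)=-1,μ(1)=1 ⇒ 0
[q^9] μ(9)=0,μ(3)=-1,μ(1)=1 ⇒ 0
q^10  k|10↦μ(k): 1:1 2:-1 5:-1 10:1  a_10=0
[q^11] μ(1)=1,μ(11)=-1 ⇒ 0
q^12  k|12↦μ(k): 1:1 2:-1 3:-1 4:0 6:1 12:0  a_12=0
[q^13] μ(1)=1,μ(13)=-1 ⇒ 0
[q^14] μ(1)=1,μ(2)=-1,μ(7)=-1,μ(14)=1 ⇒ 0
q^15  k|15↦μ(k): 1:1 3:-1 5:-1 15:1  a_15=0

1, 0, 0, 0, 0, 0, 0, 0, 0, 0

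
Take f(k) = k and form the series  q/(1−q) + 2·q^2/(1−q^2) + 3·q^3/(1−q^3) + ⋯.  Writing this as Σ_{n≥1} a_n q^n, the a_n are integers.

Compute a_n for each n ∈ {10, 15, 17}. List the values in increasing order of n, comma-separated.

18, 24, 18

n=10: 10·1 5·2 2·5 1·10  f→[10+5+2+1]=18
n=15: 1·15 3·5 5·3 15·1  f→[1+3+5+15]=24
n=17: 1·17 17·1  f→[1+17]=18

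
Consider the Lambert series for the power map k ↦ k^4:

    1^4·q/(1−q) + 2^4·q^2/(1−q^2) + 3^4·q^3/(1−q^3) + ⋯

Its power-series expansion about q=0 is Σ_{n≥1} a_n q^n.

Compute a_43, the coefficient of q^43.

a_43 = 3418802

d|43:{43,1}  Σf=3418801+1=3418802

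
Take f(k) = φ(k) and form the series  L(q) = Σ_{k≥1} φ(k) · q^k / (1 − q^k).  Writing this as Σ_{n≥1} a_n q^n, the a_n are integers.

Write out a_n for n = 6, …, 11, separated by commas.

q^6  k|6↦φ(k): 6:2 3:2 2:1 1:1  a_6=6
[q^7] φ(7)=6,φ(1)=1 ⇒ 7
q^8  k|8↦φ(k): 1:1 2:1 4:2 8:4  a_8=8
n=9: 9·1 3·3 1·9  φ→[6+2+1]=9
[q^10] φ(10)=4,φ(5)=4,φ(2)=1,φ(1)=1 ⇒ 10
n=11: 1·11 11·1  φ→[1+10]=11

6, 7, 8, 9, 10, 11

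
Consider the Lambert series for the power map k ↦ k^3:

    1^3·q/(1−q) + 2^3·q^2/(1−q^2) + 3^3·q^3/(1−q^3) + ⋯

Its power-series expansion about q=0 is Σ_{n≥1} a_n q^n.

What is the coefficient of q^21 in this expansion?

a_21 = 9632

[q^21] f(21)=9261,f(7)=343,f(3)=27,f(1)=1 ⇒ 9632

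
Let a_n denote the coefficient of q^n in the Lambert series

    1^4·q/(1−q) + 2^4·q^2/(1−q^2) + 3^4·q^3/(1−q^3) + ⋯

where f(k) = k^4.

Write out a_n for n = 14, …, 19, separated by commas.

40834, 51332, 69905, 83522, 112931, 130322

[q^14] f(14)=38416,f(7)=2401,f(2)=16,f(1)=1 ⇒ 40834
[q^15] f(15)=50625,f(5)=625,f(3)=81,f(1)=1 ⇒ 51332
[q^16] f(16)=65536,f(8)=4096,f(4)=256,f(2)=16,f(1)=1 ⇒ 69905
d|17:{17,1}  Σf=83521+1=83522
q^18  k|18↦f(k): 18:104976 9:6561 6:1296 3:81 2:16 1:1  a_18=112931
q^19  k|19↦f(k): 1:1 19:130321  a_19=130322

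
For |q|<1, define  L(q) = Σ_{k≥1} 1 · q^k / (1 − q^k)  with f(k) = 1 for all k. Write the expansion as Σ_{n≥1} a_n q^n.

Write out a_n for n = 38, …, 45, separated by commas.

q^38  k|38↦f(k): 1:1 2:1 19:1 38:1  a_38=4
q^39  k|39↦f(k): 39:1 13:1 3:1 1:1  a_39=4
d|40:{1,2,4,5,8,10,20,40}  Σf=1+1+1+1+1+1+1+1=8
[q^41] f(41)=1,f(1)=1 ⇒ 2
q^42  k|42↦f(k): 1:1 2:1 3:1 6:1 7:1 14:1 21:1 42:1  a_42=8
d|43:{43,1}  Σf=1+1=2
n=44: 1·44 2·22 4·11 11·4 22·2 44·1  f→[1+1+1+1+1+1]=6
q^45  k|45↦f(k): 45:1 15:1 9:1 5:1 3:1 1:1  a_45=6

4, 4, 8, 2, 8, 2, 6, 6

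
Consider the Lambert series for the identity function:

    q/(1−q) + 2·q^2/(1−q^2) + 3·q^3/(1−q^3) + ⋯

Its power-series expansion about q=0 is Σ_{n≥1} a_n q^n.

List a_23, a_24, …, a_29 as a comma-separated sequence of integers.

n=23: 1·23 23·1  f→[1+23]=24
d|24:{24,12,8,6,4,3,2,1}  Σf=24+12+8+6+4+3+2+1=60
[q^25] f(25)=25,f(5)=5,f(1)=1 ⇒ 31
[q^26] f(26)=26,f(13)=13,f(2)=2,f(1)=1 ⇒ 42
n=27: 27·1 9·3 3·9 1·27  f→[27+9+3+1]=40
q^28  k|28↦f(k): 28:28 14:14 7:7 4:4 2:2 1:1  a_28=56
n=29: 1·29 29·1  f→[1+29]=30

24, 60, 31, 42, 40, 56, 30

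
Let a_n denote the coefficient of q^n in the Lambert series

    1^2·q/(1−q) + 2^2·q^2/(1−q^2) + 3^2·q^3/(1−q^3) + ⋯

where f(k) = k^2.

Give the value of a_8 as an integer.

a_8 = 85

q^8  k|8↦f(k): 8:64 4:16 2:4 1:1  a_8=85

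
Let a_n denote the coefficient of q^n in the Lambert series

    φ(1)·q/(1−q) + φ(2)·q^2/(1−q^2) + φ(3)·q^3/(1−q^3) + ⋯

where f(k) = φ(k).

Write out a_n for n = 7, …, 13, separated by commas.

n=7: 7·1 1·7  φ→[6+1]=7
[q^8] φ(1)=1,φ(2)=1,φ(4)=2,φ(8)=4 ⇒ 8
q^9  k|9↦φ(k): 1:1 3:2 9:6  a_9=9
n=10: 10·1 5·2 2·5 1·10  φ→[4+4+1+1]=10
[q^11] φ(1)=1,φ(11)=10 ⇒ 11
q^12  k|12↦φ(k): 12:4 6:2 4:2 3:2 2:1 1:1  a_12=12
d|13:{13,1}  Σφ=12+1=13

7, 8, 9, 10, 11, 12, 13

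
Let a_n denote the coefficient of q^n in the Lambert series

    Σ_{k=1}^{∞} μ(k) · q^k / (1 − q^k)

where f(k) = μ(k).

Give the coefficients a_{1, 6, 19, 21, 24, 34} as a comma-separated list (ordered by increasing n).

1, 0, 0, 0, 0, 0

[q^1] μ(1)=1 ⇒ 1
n=6: 1·6 2·3 3·2 6·1  μ→[1+(-1)+(-1)+1]=0
[q^19] μ(19)=-1,μ(1)=1 ⇒ 0
d|21:{21,7,3,1}  Σμ=1+(-1)+(-1)+1=0
n=24: 24·1 12·2 8·3 6·4 4·6 3·8 2·12 1·24  μ→[0+0+0+1+0+(-1)+(-1)+1]=0
q^34  k|34↦μ(k): 34:1 17:-1 2:-1 1:1  a_34=0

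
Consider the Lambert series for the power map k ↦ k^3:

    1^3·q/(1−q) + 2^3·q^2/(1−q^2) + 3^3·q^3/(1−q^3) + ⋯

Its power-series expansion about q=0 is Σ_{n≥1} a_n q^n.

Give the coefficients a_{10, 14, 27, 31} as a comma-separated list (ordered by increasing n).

1134, 3096, 20440, 29792

[q^10] f(1)=1,f(2)=8,f(5)=125,f(10)=1000 ⇒ 1134
[q^14] f(14)=2744,f(7)=343,f(2)=8,f(1)=1 ⇒ 3096
n=27: 1·27 3·9 9·3 27·1  f→[1+27+729+19683]=20440
[q^31] f(31)=29791,f(1)=1 ⇒ 29792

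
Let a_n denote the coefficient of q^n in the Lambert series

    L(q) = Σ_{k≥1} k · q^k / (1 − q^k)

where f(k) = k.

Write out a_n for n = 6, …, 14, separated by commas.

12, 8, 15, 13, 18, 12, 28, 14, 24

n=6: 1·6 2·3 3·2 6·1  f→[1+2+3+6]=12
n=7: 1·7 7·1  f→[1+7]=8
d|8:{1,2,4,8}  Σf=1+2+4+8=15
d|9:{1,3,9}  Σf=1+3+9=13
[q^10] f(10)=10,f(5)=5,f(2)=2,f(1)=1 ⇒ 18
n=11: 1·11 11·1  f→[1+11]=12
n=12: 1·12 2·6 3·4 4·3 6·2 12·1  f→[1+2+3+4+6+12]=28
q^13  k|13↦f(k): 1:1 13:13  a_13=14
d|14:{14,7,2,1}  Σf=14+7+2+1=24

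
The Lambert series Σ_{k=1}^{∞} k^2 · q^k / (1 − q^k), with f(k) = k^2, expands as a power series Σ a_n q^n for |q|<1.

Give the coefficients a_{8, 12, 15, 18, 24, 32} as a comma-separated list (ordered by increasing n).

85, 210, 260, 455, 850, 1365

[q^8] f(8)=64,f(4)=16,f(2)=4,f(1)=1 ⇒ 85
[q^12] f(12)=144,f(6)=36,f(4)=16,f(3)=9,f(2)=4,f(1)=1 ⇒ 210
d|15:{1,3,5,15}  Σf=1+9+25+225=260
[q^18] f(1)=1,f(2)=4,f(3)=9,f(6)=36,f(9)=81,f(18)=324 ⇒ 455
d|24:{1,2,3,4,6,8,12,24}  Σf=1+4+9+16+36+64+144+576=850
q^32  k|32↦f(k): 32:1024 16:256 8:64 4:16 2:4 1:1  a_32=1365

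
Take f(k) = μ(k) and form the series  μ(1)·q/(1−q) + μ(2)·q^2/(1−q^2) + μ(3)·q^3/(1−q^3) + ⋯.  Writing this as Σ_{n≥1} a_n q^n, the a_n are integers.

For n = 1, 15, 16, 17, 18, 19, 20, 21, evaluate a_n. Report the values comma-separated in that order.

1, 0, 0, 0, 0, 0, 0, 0

q^1  k|1↦μ(k): 1:1  a_1=1
d|15:{1,3,5,15}  Σμ=1+(-1)+(-1)+1=0
[q^16] μ(16)=0,μ(8)=0,μ(4)=0,μ(2)=-1,μ(1)=1 ⇒ 0
q^17  k|17↦μ(k): 1:1 17:-1  a_17=0
n=18: 1·18 2·9 3·6 6·3 9·2 18·1  μ→[1+(-1)+(-1)+1+0+0]=0
d|19:{19,1}  Σμ=(-1)+1=0
[q^20] μ(20)=0,μ(10)=1,μ(5)=-1,μ(4)=0,μ(2)=-1,μ(1)=1 ⇒ 0
d|21:{1,3,7,21}  Σμ=1+(-1)+(-1)+1=0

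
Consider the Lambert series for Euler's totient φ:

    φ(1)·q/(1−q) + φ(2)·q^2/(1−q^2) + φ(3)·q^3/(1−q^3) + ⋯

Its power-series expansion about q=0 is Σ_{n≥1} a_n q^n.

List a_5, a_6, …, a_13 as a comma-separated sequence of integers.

n=5: 1·5 5·1  φ→[1+4]=5
d|6:{1,2,3,6}  Σφ=1+1+2+2=6
[q^7] φ(1)=1,φ(7)=6 ⇒ 7
q^8  k|8↦φ(k): 8:4 4:2 2:1 1:1  a_8=8
[q^9] φ(1)=1,φ(3)=2,φ(9)=6 ⇒ 9
[q^10] φ(1)=1,φ(2)=1,φ(5)=4,φ(10)=4 ⇒ 10
n=11: 11·1 1·11  φ→[10+1]=11
q^12  k|12↦φ(k): 12:4 6:2 4:2 3:2 2:1 1:1  a_12=12
d|13:{1,13}  Σφ=1+12=13

5, 6, 7, 8, 9, 10, 11, 12, 13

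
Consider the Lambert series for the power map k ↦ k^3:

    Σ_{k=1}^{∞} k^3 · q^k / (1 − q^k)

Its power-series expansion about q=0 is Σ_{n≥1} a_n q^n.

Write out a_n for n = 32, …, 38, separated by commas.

[q^32] f(1)=1,f(2)=8,f(4)=64,f(8)=512,f(16)=4096,f(32)=32768 ⇒ 37449
d|33:{1,3,11,33}  Σf=1+27+1331+35937=37296
q^34  k|34↦f(k): 1:1 2:8 17:4913 34:39304  a_34=44226
[q^35] f(35)=42875,f(7)=343,f(5)=125,f(1)=1 ⇒ 43344
[q^36] f(1)=1,f(2)=8,f(3)=27,f(4)=64,f(6)=216,f(9)=729,f(12)=1728,f(18)=5832,f(36)=46656 ⇒ 55261
[q^37] f(37)=50653,f(1)=1 ⇒ 50654
[q^38] f(38)=54872,f(19)=6859,f(2)=8,f(1)=1 ⇒ 61740

37449, 37296, 44226, 43344, 55261, 50654, 61740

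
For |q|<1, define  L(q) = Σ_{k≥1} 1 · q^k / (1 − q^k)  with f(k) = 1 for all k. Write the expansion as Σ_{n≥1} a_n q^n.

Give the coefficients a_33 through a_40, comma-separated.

d|33:{1,3,11,33}  Σf=1+1+1+1=4
d|34:{34,17,2,1}  Σf=1+1+1+1=4
[q^35] f(35)=1,f(7)=1,f(5)=1,f(1)=1 ⇒ 4
n=36: 1·36 2·18 3·12 4·9 6·6 9·4 12·3 18·2 36·1  f→[1+1+1+1+1+1+1+1+1]=9
n=37: 37·1 1·37  f→[1+1]=2
[q^38] f(1)=1,f(2)=1,f(19)=1,f(38)=1 ⇒ 4
[q^39] f(39)=1,f(13)=1,f(3)=1,f(1)=1 ⇒ 4
q^40  k|40↦f(k): 1:1 2:1 4:1 5:1 8:1 10:1 20:1 40:1  a_40=8

4, 4, 4, 9, 2, 4, 4, 8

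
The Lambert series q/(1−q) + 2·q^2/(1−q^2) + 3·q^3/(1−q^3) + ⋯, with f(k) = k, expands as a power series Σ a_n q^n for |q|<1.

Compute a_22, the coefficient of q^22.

[q^22] f(1)=1,f(2)=2,f(11)=11,f(22)=22 ⇒ 36

a_22 = 36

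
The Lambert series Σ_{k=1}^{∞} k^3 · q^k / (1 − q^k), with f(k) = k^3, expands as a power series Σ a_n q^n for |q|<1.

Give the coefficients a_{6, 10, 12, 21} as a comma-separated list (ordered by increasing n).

252, 1134, 2044, 9632

n=6: 6·1 3·2 2·3 1·6  f→[216+27+8+1]=252
q^10  k|10↦f(k): 1:1 2:8 5:125 10:1000  a_10=1134
q^12  k|12↦f(k): 1:1 2:8 3:27 4:64 6:216 12:1728  a_12=2044
d|21:{1,3,7,21}  Σf=1+27+343+9261=9632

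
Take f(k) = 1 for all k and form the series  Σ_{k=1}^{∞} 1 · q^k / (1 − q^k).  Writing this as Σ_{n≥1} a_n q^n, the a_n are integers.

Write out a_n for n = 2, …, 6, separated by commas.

d|2:{1,2}  Σf=1+1=2
d|3:{3,1}  Σf=1+1=2
q^4  k|4↦f(k): 4:1 2:1 1:1  a_4=3
q^5  k|5↦f(k): 5:1 1:1  a_5=2
d|6:{6,3,2,1}  Σf=1+1+1+1=4

2, 2, 3, 2, 4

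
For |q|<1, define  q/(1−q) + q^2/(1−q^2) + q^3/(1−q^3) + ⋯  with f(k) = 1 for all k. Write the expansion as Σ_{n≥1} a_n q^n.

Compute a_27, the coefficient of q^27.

d|27:{27,9,3,1}  Σf=1+1+1+1=4

a_27 = 4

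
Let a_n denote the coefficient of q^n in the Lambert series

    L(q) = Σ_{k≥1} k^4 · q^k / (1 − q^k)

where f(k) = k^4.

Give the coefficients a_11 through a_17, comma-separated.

14642, 22386, 28562, 40834, 51332, 69905, 83522

n=11: 11·1 1·11  f→[14641+1]=14642
d|12:{1,2,3,4,6,12}  Σf=1+16+81+256+1296+20736=22386
[q^13] f(1)=1,f(13)=28561 ⇒ 28562
[q^14] f(1)=1,f(2)=16,f(7)=2401,f(14)=38416 ⇒ 40834
n=15: 1·15 3·5 5·3 15·1  f→[1+81+625+50625]=51332
d|16:{16,8,4,2,1}  Σf=65536+4096+256+16+1=69905
d|17:{17,1}  Σf=83521+1=83522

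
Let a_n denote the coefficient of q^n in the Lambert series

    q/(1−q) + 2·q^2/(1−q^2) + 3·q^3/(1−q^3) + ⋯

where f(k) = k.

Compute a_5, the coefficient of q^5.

d|5:{5,1}  Σf=5+1=6

a_5 = 6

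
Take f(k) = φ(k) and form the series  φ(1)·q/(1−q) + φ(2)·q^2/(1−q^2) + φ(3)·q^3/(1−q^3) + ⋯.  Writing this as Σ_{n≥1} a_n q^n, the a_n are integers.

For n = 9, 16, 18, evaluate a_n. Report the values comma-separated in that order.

[q^9] φ(9)=6,φ(3)=2,φ(1)=1 ⇒ 9
n=16: 1·16 2·8 4·4 8·2 16·1  φ→[1+1+2+4+8]=16
d|18:{18,9,6,3,2,1}  Σφ=6+6+2+2+1+1=18

9, 16, 18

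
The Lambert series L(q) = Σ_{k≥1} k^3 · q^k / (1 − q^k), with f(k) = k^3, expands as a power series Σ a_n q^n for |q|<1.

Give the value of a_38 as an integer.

a_38 = 61740

d|38:{1,2,19,38}  Σf=1+8+6859+54872=61740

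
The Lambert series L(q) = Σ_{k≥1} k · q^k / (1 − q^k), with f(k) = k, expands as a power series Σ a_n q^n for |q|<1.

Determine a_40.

n=40: 40·1 20·2 10·4 8·5 5·8 4·10 2·20 1·40  f→[40+20+10+8+5+4+2+1]=90

a_40 = 90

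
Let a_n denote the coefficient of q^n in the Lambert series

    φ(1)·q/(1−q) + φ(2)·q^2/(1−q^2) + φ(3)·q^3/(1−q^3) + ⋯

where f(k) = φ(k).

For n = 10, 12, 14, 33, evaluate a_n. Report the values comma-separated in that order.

[q^10] φ(1)=1,φ(2)=1,φ(5)=4,φ(10)=4 ⇒ 10
[q^12] φ(1)=1,φ(2)=1,φ(3)=2,φ(4)=2,φ(6)=2,φ(12)=4 ⇒ 12
q^14  k|14↦φ(k): 14:6 7:6 2:1 1:1  a_14=14
q^33  k|33↦φ(k): 33:20 11:10 3:2 1:1  a_33=33

10, 12, 14, 33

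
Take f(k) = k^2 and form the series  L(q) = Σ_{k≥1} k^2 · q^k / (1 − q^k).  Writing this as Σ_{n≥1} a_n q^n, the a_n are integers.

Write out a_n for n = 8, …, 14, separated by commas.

85, 91, 130, 122, 210, 170, 250

q^8  k|8↦f(k): 8:64 4:16 2:4 1:1  a_8=85
[q^9] f(9)=81,f(3)=9,f(1)=1 ⇒ 91
q^10  k|10↦f(k): 10:100 5:25 2:4 1:1  a_10=130
[q^11] f(1)=1,f(11)=121 ⇒ 122
d|12:{1,2,3,4,6,12}  Σf=1+4+9+16+36+144=210
[q^13] f(13)=169,f(1)=1 ⇒ 170
d|14:{1,2,7,14}  Σf=1+4+49+196=250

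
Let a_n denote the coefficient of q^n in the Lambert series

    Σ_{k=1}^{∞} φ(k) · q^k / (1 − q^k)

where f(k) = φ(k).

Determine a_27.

n=27: 27·1 9·3 3·9 1·27  φ→[18+6+2+1]=27

a_27 = 27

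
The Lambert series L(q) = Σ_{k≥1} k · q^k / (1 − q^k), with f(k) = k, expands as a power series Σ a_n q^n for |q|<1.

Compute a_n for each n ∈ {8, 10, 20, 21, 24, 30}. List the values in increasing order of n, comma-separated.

15, 18, 42, 32, 60, 72

[q^8] f(8)=8,f(4)=4,f(2)=2,f(1)=1 ⇒ 15
d|10:{1,2,5,10}  Σf=1+2+5+10=18
n=20: 1·20 2·10 4·5 5·4 10·2 20·1  f→[1+2+4+5+10+20]=42
q^21  k|21↦f(k): 1:1 3:3 7:7 21:21  a_21=32
n=24: 1·24 2·12 3·8 4·6 6·4 8·3 12·2 24·1  f→[1+2+3+4+6+8+12+24]=60
[q^30] f(1)=1,f(2)=2,f(3)=3,f(5)=5,f(6)=6,f(10)=10,f(15)=15,f(30)=30 ⇒ 72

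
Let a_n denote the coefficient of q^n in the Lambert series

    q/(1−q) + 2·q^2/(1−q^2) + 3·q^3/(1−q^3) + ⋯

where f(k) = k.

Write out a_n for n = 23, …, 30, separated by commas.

n=23: 1·23 23·1  f→[1+23]=24
d|24:{24,12,8,6,4,3,2,1}  Σf=24+12+8+6+4+3+2+1=60
n=25: 1·25 5·5 25·1  f→[1+5+25]=31
d|26:{26,13,2,1}  Σf=26+13+2+1=42
q^27  k|27↦f(k): 1:1 3:3 9:9 27:27  a_27=40
n=28: 1·28 2·14 4·7 7·4 14·2 28·1  f→[1+2+4+7+14+28]=56
q^29  k|29↦f(k): 29:29 1:1  a_29=30
d|30:{1,2,3,5,6,10,15,30}  Σf=1+2+3+5+6+10+15+30=72

24, 60, 31, 42, 40, 56, 30, 72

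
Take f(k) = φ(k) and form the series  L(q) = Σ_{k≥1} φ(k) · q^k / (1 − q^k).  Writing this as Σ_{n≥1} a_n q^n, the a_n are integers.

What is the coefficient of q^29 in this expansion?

n=29: 1·29 29·1  φ→[1+28]=29

a_29 = 29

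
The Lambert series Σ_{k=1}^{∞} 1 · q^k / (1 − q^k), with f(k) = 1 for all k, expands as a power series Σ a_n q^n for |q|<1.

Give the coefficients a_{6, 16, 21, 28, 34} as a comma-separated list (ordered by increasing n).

4, 5, 4, 6, 4

d|6:{6,3,2,1}  Σf=1+1+1+1=4
n=16: 16·1 8·2 4·4 2·8 1·16  f→[1+1+1+1+1]=5
q^21  k|21↦f(k): 1:1 3:1 7:1 21:1  a_21=4
n=28: 28·1 14·2 7·4 4·7 2·14 1·28  f→[1+1+1+1+1+1]=6
q^34  k|34↦f(k): 1:1 2:1 17:1 34:1  a_34=4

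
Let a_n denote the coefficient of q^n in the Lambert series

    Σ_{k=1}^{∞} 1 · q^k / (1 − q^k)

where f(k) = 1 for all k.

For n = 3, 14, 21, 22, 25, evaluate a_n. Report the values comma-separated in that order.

2, 4, 4, 4, 3

d|3:{1,3}  Σf=1+1=2
[q^14] f(14)=1,f(7)=1,f(2)=1,f(1)=1 ⇒ 4
q^21  k|21↦f(k): 21:1 7:1 3:1 1:1  a_21=4
n=22: 1·22 2·11 11·2 22·1  f→[1+1+1+1]=4
d|25:{25,5,1}  Σf=1+1+1=3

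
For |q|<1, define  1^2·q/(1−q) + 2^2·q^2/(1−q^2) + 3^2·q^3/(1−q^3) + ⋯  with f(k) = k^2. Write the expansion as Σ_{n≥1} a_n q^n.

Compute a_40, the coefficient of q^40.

a_40 = 2210

q^40  k|40↦f(k): 40:1600 20:400 10:100 8:64 5:25 4:16 2:4 1:1  a_40=2210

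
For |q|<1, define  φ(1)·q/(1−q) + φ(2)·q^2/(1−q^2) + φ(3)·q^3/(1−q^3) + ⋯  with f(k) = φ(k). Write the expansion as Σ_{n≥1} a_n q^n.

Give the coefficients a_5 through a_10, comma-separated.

[q^5] φ(5)=4,φ(1)=1 ⇒ 5
d|6:{6,3,2,1}  Σφ=2+2+1+1=6
[q^7] φ(1)=1,φ(7)=6 ⇒ 7
q^8  k|8↦φ(k): 1:1 2:1 4:2 8:4  a_8=8
d|9:{1,3,9}  Σφ=1+2+6=9
d|10:{10,5,2,1}  Σφ=4+4+1+1=10

5, 6, 7, 8, 9, 10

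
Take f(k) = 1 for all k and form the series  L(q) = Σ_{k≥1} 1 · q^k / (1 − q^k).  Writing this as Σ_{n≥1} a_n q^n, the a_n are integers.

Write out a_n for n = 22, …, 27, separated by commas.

4, 2, 8, 3, 4, 4

n=22: 1·22 2·11 11·2 22·1  f→[1+1+1+1]=4
q^23  k|23↦f(k): 23:1 1:1  a_23=2
[q^24] f(1)=1,f(2)=1,f(3)=1,f(4)=1,f(6)=1,f(8)=1,f(12)=1,f(24)=1 ⇒ 8
q^25  k|25↦f(k): 1:1 5:1 25:1  a_25=3
d|26:{1,2,13,26}  Σf=1+1+1+1=4
n=27: 1·27 3·9 9·3 27·1  f→[1+1+1+1]=4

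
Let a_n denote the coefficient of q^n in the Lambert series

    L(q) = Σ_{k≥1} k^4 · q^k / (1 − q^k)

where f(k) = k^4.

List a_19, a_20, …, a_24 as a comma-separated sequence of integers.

130322, 170898, 196964, 248914, 279842, 358258

n=19: 1·19 19·1  f→[1+130321]=130322
[q^20] f(20)=160000,f(10)=10000,f(5)=625,f(4)=256,f(2)=16,f(1)=1 ⇒ 170898
q^21  k|21↦f(k): 21:194481 7:2401 3:81 1:1  a_21=196964
n=22: 22·1 11·2 2·11 1·22  f→[234256+14641+16+1]=248914
[q^23] f(23)=279841,f(1)=1 ⇒ 279842
q^24  k|24↦f(k): 24:331776 12:20736 8:4096 6:1296 4:256 3:81 2:16 1:1  a_24=358258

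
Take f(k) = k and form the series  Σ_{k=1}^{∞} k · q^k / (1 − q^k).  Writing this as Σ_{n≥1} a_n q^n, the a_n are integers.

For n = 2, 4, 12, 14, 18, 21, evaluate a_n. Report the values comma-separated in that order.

3, 7, 28, 24, 39, 32

q^2  k|2↦f(k): 1:1 2:2  a_2=3
q^4  k|4↦f(k): 4:4 2:2 1:1  a_4=7
n=12: 12·1 6·2 4·3 3·4 2·6 1·12  f→[12+6+4+3+2+1]=28
d|14:{1,2,7,14}  Σf=1+2+7+14=24
d|18:{1,2,3,6,9,18}  Σf=1+2+3+6+9+18=39
q^21  k|21↦f(k): 1:1 3:3 7:7 21:21  a_21=32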